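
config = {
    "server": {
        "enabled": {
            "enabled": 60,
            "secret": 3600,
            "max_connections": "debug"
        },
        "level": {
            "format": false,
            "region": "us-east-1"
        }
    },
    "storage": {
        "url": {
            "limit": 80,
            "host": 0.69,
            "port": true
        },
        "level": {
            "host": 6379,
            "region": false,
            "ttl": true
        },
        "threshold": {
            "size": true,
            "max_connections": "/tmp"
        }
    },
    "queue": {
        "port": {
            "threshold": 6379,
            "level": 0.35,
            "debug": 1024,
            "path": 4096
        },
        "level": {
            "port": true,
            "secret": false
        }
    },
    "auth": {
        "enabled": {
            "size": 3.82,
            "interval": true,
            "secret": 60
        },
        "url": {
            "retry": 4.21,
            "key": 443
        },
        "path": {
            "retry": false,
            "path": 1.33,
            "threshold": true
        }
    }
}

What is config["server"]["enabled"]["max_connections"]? "debug"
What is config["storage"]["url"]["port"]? True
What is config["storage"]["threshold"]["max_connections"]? "/tmp"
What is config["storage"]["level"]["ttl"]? True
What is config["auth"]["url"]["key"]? 443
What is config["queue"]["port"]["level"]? 0.35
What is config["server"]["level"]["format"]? False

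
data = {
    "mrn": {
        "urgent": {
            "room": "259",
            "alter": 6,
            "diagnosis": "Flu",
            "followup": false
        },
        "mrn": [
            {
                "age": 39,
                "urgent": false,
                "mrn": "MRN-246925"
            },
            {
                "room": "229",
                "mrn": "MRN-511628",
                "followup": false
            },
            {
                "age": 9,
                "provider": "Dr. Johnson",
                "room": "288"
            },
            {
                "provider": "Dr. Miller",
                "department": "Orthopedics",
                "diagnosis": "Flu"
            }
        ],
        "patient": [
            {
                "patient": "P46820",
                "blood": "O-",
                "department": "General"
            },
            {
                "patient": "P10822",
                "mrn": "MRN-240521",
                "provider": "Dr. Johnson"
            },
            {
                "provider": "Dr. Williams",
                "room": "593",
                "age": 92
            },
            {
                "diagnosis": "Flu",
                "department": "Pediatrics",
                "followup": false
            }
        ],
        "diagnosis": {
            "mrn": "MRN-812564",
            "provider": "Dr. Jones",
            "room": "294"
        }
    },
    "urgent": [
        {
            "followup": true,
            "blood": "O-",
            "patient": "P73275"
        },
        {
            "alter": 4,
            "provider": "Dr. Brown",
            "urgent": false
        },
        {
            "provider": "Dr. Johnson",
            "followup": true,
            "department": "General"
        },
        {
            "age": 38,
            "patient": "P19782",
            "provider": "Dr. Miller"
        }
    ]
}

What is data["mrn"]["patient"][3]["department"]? "Pediatrics"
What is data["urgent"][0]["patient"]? "P73275"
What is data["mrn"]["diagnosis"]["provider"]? "Dr. Jones"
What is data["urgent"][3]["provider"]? "Dr. Miller"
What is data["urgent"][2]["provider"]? "Dr. Johnson"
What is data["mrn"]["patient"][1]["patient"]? "P10822"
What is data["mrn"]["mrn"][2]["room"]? "288"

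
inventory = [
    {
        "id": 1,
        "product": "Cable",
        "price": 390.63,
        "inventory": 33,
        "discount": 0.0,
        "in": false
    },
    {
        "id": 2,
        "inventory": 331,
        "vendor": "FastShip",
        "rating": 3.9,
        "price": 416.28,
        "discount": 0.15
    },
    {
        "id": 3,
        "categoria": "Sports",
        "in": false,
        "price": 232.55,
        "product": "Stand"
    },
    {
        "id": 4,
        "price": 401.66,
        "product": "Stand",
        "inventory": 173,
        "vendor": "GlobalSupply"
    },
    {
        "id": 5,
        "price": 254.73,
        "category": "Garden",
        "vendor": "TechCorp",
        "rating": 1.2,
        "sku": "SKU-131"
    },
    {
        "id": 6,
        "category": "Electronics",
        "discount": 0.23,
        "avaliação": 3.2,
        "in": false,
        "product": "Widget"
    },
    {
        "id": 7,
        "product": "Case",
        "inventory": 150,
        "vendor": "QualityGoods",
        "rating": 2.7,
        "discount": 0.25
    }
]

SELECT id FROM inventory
[1, 2, 3, 4, 5, 6, 7]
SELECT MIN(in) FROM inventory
False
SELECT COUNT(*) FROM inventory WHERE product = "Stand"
2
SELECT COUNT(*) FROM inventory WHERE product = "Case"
1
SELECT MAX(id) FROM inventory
7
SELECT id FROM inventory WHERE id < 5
[1, 2, 3, 4]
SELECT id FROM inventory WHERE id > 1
[2, 3, 4, 5, 6, 7]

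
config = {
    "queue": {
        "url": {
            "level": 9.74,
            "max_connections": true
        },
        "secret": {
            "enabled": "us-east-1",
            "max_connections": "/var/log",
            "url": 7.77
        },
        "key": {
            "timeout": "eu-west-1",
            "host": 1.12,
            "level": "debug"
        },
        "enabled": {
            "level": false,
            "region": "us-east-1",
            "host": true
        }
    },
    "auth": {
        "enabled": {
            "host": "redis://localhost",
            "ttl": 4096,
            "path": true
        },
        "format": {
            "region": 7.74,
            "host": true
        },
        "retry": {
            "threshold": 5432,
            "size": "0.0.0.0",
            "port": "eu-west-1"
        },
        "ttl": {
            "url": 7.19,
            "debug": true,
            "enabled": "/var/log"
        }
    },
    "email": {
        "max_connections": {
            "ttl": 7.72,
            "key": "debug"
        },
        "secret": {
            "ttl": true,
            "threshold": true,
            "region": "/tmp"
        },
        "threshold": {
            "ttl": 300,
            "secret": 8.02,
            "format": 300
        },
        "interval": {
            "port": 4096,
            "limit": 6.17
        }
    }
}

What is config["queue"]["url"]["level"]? 9.74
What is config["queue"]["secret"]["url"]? 7.77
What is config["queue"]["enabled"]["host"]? True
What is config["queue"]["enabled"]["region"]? "us-east-1"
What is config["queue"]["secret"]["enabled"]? "us-east-1"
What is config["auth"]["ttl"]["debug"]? True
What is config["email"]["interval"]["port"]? 4096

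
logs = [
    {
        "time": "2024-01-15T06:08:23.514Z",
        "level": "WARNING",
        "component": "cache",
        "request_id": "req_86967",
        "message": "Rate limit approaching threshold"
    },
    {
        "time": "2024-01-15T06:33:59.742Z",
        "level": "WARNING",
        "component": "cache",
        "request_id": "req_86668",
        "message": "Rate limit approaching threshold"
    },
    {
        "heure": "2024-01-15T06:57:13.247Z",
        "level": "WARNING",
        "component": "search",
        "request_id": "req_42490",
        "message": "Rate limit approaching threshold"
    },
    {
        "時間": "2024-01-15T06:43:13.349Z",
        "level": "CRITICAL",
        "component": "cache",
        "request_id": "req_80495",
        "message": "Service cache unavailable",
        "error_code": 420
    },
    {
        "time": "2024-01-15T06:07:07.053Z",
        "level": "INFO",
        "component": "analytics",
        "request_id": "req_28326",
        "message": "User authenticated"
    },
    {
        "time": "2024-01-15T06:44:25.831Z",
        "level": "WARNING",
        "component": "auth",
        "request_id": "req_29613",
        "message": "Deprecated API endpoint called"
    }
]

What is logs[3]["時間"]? "2024-01-15T06:43:13.349Z"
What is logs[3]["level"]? "CRITICAL"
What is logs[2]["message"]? "Rate limit approaching threshold"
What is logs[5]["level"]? "WARNING"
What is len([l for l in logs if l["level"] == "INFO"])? 1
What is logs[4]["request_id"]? "req_28326"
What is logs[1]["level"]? "WARNING"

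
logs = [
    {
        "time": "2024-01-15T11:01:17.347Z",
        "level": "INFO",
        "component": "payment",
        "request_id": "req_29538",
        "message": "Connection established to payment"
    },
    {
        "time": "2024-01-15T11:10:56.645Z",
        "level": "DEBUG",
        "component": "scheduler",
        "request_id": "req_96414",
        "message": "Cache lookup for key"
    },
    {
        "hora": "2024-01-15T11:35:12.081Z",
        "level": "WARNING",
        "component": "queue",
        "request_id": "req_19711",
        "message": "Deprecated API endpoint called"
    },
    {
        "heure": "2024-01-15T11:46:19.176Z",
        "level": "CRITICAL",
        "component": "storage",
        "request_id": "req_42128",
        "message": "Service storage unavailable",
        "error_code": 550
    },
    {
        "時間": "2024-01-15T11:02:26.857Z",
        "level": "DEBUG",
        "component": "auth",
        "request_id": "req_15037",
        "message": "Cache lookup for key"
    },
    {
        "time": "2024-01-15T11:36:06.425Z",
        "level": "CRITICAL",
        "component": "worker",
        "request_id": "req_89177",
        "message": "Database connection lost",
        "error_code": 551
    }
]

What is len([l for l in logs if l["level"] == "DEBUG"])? 2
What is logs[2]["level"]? "WARNING"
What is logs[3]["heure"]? "2024-01-15T11:46:19.176Z"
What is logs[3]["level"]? "CRITICAL"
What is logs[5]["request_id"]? "req_89177"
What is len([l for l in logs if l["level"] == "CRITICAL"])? 2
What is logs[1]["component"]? "scheduler"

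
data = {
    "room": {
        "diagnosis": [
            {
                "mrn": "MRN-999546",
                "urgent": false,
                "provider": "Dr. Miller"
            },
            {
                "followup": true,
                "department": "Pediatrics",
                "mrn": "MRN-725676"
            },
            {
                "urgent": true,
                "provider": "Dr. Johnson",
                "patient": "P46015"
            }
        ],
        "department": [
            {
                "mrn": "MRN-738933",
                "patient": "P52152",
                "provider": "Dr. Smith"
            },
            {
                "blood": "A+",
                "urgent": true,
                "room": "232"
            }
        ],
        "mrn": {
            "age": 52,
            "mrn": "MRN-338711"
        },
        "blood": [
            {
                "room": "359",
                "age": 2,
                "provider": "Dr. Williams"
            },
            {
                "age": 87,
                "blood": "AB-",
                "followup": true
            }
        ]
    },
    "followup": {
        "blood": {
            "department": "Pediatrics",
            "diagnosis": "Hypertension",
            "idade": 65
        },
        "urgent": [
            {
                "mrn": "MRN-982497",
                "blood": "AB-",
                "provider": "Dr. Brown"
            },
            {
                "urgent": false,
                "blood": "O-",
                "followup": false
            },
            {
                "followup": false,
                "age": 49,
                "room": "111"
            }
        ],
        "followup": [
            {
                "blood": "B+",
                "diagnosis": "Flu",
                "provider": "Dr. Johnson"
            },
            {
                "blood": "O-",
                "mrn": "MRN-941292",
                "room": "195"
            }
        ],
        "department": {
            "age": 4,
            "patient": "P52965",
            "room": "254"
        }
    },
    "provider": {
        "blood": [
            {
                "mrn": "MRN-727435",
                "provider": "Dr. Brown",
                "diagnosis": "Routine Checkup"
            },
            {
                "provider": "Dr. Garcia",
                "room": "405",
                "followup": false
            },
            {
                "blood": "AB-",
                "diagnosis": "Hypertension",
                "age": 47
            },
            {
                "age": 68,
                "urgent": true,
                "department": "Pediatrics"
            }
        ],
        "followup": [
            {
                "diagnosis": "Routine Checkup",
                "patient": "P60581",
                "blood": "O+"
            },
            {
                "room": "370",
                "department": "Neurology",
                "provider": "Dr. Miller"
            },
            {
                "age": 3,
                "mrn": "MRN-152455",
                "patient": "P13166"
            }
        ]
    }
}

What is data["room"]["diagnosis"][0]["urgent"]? False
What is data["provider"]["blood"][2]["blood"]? "AB-"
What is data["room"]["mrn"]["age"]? 52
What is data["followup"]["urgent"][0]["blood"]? "AB-"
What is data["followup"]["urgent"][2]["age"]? 49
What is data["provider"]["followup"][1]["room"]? "370"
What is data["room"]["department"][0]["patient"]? "P52152"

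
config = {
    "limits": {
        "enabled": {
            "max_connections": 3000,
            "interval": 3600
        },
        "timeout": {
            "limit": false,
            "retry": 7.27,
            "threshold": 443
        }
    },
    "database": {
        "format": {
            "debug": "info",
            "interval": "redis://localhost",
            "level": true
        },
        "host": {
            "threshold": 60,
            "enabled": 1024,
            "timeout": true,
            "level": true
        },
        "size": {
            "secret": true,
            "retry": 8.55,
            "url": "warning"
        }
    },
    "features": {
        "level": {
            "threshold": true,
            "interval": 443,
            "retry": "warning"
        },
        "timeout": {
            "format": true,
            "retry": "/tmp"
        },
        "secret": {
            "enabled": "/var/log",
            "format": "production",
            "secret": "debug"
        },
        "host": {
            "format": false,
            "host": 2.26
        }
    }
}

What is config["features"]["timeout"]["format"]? True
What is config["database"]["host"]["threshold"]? 60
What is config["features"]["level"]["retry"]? "warning"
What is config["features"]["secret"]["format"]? "production"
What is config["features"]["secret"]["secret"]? "debug"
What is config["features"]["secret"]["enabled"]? "/var/log"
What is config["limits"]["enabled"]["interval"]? 3600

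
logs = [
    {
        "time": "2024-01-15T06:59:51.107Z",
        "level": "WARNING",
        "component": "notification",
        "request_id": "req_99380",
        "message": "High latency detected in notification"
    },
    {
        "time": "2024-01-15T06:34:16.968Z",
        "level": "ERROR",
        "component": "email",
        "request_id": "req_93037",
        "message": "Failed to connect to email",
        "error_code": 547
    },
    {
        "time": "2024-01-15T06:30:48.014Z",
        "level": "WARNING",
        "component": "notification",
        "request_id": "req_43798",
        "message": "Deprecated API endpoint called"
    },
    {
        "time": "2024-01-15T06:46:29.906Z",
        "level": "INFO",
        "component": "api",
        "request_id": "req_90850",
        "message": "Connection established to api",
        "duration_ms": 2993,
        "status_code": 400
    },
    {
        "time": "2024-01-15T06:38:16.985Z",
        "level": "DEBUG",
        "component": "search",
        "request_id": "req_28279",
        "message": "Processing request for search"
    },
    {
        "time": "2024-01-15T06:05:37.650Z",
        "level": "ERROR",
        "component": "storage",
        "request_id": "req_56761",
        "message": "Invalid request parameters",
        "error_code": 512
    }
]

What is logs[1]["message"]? "Failed to connect to email"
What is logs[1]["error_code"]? 547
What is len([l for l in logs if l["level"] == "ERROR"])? 2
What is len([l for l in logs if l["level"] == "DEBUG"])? 1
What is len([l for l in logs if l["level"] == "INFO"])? 1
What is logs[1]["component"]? "email"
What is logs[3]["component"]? "api"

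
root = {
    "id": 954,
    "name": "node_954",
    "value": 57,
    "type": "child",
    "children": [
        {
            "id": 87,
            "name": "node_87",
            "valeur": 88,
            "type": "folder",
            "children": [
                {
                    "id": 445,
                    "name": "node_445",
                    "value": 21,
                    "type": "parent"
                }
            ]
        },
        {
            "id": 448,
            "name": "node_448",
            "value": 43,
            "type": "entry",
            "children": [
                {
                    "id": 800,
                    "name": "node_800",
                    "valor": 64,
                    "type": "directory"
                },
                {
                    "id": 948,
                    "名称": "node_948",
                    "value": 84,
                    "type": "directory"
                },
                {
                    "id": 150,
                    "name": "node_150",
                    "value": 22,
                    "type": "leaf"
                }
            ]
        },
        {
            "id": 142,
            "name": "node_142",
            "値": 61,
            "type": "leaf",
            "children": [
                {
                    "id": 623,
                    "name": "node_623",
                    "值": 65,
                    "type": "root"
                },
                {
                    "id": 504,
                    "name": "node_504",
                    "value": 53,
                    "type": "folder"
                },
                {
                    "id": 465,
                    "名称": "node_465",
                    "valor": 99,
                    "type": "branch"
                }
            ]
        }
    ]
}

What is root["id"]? 954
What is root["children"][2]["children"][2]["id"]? 465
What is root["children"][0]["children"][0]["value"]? 21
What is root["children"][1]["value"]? 43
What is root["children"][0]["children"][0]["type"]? "parent"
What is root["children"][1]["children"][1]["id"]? 948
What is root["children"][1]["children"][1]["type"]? "directory"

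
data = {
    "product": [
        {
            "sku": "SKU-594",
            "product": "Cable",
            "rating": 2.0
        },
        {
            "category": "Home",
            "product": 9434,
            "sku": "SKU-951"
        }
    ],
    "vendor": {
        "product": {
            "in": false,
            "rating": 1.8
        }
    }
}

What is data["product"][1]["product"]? 9434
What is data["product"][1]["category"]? "Home"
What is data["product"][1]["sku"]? "SKU-951"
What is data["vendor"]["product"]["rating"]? 1.8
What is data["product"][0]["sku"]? "SKU-594"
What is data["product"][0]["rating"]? 2.0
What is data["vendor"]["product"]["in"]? False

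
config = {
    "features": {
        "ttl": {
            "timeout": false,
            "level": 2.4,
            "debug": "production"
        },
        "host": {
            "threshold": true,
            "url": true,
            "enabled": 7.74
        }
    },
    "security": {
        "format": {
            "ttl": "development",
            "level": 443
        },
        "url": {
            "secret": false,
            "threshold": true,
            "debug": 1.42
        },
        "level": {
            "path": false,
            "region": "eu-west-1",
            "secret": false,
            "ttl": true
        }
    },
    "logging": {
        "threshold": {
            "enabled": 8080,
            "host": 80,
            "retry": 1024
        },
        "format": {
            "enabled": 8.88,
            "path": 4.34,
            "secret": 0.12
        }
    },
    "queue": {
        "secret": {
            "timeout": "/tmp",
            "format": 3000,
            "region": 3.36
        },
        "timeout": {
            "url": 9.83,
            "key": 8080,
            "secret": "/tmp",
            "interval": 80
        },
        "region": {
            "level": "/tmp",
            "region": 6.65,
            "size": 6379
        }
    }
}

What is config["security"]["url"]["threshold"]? True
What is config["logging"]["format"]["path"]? 4.34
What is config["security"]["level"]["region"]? "eu-west-1"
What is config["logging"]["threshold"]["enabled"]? 8080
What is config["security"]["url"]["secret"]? False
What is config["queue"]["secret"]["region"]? 3.36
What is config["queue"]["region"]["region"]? 6.65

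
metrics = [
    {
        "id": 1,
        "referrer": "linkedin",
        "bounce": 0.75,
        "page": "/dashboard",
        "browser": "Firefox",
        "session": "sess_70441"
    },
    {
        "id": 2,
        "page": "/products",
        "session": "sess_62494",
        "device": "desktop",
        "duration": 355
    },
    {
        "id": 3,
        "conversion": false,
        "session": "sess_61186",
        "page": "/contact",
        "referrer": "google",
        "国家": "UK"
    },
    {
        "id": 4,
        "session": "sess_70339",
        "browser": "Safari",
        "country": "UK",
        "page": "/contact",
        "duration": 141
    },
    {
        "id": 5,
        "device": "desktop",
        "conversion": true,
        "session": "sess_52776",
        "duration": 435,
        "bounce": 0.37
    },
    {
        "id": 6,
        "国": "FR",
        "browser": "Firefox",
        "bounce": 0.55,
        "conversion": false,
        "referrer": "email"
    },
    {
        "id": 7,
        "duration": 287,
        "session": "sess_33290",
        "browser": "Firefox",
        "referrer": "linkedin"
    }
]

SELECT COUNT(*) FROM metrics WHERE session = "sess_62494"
1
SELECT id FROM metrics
[1, 2, 3, 4, 5, 6, 7]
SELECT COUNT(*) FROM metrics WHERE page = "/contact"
2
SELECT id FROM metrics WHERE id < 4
[1, 2, 3]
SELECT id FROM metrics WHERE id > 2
[3, 4, 5, 6, 7]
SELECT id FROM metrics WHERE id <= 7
[1, 2, 3, 4, 5, 6, 7]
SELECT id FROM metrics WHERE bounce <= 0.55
[5, 6]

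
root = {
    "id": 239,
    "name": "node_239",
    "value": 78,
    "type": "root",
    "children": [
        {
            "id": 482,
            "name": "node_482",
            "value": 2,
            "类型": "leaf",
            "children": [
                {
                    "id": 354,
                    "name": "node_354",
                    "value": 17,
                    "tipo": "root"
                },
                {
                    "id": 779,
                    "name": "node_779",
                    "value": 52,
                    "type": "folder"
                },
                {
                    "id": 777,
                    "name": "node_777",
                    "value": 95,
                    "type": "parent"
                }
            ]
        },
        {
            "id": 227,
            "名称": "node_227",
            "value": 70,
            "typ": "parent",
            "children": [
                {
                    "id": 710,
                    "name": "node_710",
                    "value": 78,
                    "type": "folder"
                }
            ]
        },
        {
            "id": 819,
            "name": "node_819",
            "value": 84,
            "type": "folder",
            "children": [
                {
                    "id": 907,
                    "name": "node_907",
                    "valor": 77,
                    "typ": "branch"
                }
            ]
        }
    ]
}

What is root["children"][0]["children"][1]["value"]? 52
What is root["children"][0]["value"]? 2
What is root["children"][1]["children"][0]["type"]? "folder"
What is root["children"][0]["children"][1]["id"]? 779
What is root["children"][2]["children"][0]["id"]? 907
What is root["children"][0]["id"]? 482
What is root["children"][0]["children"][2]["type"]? "parent"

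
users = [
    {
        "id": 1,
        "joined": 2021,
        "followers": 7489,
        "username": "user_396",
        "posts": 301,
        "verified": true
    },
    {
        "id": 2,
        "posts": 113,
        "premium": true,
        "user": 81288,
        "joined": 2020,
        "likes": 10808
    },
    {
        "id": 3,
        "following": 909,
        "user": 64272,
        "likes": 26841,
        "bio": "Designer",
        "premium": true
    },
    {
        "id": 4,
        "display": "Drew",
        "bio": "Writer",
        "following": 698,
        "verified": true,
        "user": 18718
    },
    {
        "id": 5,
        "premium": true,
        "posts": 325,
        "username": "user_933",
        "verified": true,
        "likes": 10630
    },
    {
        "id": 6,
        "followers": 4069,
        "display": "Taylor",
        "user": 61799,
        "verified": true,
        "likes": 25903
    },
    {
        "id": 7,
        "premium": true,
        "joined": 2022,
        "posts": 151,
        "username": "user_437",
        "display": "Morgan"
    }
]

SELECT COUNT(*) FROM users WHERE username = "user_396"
1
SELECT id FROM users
[1, 2, 3, 4, 5, 6, 7]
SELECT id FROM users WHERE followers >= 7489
[1]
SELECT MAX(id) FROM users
7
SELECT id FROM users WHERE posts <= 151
[2, 7]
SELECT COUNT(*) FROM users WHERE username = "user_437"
1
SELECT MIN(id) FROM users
1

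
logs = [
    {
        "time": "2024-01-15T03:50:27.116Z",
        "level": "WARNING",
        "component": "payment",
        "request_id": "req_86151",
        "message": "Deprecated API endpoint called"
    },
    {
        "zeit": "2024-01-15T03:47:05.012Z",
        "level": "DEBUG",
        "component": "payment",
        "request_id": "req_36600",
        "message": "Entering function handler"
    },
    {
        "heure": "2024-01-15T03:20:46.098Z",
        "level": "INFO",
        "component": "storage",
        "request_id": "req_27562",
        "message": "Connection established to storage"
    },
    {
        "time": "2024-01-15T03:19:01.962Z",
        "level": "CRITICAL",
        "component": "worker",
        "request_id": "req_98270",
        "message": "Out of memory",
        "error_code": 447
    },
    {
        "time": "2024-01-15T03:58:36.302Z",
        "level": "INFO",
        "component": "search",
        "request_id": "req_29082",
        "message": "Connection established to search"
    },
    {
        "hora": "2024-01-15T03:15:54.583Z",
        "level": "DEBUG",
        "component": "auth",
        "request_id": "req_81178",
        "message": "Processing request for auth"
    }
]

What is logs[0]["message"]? "Deprecated API endpoint called"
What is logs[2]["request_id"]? "req_27562"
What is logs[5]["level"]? "DEBUG"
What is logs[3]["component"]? "worker"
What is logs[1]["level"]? "DEBUG"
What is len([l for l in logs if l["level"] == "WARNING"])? 1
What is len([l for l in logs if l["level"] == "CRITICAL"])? 1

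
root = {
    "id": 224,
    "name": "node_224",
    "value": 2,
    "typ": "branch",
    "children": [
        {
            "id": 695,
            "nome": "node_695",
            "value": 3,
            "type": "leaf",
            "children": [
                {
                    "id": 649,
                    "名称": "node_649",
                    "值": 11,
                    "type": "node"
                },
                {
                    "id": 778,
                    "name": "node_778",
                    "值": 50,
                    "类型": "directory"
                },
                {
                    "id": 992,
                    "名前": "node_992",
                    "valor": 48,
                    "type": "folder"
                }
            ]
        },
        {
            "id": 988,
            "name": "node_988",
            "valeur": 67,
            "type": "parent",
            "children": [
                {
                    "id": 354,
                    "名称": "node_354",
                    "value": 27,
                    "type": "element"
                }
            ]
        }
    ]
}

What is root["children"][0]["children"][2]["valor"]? 48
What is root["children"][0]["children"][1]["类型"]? "directory"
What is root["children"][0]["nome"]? "node_695"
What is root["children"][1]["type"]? "parent"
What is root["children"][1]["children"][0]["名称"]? "node_354"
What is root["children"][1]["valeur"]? 67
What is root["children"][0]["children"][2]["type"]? "folder"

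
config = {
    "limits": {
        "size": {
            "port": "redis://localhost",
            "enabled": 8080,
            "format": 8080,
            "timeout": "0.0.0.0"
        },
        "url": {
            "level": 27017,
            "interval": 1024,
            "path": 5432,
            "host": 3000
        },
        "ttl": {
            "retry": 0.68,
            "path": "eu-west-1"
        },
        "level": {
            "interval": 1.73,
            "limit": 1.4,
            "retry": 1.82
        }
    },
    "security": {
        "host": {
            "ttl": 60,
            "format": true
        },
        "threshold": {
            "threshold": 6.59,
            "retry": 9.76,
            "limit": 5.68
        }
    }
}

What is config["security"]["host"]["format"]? True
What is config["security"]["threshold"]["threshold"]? 6.59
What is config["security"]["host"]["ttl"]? 60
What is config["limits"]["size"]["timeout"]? "0.0.0.0"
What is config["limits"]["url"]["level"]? 27017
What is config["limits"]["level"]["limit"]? 1.4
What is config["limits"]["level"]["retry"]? 1.82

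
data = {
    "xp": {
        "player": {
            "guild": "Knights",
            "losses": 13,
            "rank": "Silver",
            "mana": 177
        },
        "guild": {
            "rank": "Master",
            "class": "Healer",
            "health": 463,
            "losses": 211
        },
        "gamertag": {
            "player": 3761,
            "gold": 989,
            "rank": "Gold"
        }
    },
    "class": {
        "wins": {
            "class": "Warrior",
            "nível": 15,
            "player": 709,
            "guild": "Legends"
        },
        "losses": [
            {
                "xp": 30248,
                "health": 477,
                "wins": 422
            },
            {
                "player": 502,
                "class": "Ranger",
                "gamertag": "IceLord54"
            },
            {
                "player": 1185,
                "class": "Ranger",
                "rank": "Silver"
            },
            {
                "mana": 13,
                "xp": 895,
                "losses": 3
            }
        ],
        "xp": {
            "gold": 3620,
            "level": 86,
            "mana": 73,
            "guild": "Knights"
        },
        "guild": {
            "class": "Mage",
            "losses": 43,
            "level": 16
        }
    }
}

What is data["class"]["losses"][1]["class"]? "Ranger"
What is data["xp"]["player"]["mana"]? 177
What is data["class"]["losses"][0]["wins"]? 422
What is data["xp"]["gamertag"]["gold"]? 989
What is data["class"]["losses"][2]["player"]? 1185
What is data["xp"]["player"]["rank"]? "Silver"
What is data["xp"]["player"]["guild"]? "Knights"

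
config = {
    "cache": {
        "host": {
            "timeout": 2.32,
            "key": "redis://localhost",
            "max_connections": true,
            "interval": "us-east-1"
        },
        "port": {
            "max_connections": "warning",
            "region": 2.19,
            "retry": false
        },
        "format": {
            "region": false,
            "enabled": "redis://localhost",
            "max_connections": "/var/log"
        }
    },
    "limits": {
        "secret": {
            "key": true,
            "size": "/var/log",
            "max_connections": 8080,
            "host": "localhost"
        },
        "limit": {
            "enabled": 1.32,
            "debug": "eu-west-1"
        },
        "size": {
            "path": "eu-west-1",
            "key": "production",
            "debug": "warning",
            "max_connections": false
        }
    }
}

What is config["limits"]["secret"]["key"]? True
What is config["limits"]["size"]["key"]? "production"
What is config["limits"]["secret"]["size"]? "/var/log"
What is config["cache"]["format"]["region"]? False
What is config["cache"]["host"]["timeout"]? 2.32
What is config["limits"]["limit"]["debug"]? "eu-west-1"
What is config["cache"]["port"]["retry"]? False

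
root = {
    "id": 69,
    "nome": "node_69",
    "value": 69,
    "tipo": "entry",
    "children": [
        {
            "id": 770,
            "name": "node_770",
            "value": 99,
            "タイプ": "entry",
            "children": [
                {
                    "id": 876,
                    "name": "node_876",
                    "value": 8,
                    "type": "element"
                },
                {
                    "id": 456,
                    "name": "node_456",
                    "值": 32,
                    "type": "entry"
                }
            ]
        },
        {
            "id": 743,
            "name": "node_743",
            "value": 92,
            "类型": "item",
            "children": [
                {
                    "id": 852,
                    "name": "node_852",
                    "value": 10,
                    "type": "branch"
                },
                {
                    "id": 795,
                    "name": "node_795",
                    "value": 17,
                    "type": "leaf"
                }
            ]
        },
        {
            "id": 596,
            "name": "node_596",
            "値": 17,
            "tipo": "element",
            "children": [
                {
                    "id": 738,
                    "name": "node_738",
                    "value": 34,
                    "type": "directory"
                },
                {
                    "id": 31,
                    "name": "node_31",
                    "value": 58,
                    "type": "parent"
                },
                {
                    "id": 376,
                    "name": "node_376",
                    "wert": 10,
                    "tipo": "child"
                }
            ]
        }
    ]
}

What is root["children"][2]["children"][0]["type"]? "directory"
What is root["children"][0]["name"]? "node_770"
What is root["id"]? 69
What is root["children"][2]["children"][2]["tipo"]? "child"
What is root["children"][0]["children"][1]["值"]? 32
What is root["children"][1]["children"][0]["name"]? "node_852"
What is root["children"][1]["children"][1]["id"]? 795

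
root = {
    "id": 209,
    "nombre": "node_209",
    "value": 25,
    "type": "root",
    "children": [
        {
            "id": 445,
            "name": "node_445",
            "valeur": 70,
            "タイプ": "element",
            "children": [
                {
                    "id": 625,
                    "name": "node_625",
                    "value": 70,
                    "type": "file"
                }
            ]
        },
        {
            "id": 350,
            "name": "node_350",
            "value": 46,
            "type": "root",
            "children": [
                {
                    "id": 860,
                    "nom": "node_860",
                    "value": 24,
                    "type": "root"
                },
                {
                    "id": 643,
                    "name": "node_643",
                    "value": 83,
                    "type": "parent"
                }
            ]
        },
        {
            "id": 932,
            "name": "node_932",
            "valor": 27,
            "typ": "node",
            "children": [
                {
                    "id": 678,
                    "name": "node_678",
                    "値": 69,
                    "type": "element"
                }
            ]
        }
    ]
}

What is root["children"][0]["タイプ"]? "element"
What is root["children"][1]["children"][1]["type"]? "parent"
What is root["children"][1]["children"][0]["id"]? 860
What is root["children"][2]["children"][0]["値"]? 69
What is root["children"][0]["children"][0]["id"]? 625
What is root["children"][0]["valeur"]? 70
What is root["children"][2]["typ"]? "node"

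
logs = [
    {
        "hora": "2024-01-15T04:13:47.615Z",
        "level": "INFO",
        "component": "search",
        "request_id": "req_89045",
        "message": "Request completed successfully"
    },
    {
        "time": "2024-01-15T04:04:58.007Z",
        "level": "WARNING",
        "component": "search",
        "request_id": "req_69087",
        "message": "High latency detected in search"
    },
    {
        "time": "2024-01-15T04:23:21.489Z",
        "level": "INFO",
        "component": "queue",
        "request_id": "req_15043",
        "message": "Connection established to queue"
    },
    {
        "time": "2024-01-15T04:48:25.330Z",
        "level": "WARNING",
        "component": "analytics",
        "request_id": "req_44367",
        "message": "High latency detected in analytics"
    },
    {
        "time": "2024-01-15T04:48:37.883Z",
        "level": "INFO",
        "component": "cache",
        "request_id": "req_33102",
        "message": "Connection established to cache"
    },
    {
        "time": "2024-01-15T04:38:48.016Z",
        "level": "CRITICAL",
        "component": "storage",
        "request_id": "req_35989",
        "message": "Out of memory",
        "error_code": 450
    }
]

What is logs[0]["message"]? "Request completed successfully"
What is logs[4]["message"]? "Connection established to cache"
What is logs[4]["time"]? "2024-01-15T04:48:37.883Z"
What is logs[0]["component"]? "search"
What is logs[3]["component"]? "analytics"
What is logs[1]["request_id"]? "req_69087"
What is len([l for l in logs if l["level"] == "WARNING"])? 2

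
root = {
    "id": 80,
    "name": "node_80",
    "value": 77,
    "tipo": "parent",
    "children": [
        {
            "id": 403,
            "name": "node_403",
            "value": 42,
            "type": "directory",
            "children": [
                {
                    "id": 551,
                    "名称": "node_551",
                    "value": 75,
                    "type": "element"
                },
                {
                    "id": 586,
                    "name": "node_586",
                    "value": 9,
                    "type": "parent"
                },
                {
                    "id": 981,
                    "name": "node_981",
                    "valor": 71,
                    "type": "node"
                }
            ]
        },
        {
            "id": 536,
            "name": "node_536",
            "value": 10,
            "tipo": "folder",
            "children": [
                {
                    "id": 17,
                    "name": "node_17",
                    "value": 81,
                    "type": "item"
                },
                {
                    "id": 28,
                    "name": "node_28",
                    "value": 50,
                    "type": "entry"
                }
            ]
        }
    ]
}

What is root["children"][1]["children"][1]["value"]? 50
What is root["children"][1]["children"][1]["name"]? "node_28"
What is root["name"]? "node_80"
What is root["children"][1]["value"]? 10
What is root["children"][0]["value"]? 42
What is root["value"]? 77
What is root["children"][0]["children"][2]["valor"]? 71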